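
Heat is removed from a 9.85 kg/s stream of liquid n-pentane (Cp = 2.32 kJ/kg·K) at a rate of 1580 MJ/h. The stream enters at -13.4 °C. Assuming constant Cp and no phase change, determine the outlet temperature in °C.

Q = 1580 MJ/h = 438.89 kJ/s
ΔT = Q/(ṁ·Cp) = 438.89/(9.85×2.32) = 19.206 K
T_out = -13.4 − 19.206 = -32.606 °C

T_out = -32.6 °C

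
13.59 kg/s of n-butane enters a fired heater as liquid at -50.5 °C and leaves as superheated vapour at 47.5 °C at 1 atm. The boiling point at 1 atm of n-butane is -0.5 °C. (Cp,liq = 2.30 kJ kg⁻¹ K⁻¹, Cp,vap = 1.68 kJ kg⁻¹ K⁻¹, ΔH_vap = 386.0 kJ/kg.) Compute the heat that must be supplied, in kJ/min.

liquid -50.5→-0.5 °C: 115 kJ/kg
vaporisation at -0.5 °C: 386 kJ/kg
vapour -0.5→47.5 °C: 80.64 kJ/kg
Δh = 115 + 386 + 80.64 = 581.64 kJ/kg
Q = ṁ·Δh = 13.59 kg/s × 581.64 kJ/kg = 7904.5 kJ/s
|Q| = 7904.5 kW = 474270 kJ/min

Q = 474000 kJ/min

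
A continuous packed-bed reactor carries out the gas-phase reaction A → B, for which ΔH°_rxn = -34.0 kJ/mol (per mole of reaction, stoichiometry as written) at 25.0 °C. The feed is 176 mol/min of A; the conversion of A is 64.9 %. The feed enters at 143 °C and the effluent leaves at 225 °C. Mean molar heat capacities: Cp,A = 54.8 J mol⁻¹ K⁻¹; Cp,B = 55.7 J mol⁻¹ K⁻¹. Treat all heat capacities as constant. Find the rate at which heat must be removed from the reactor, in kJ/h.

Q_out = 184000 kJ/h

Extent of reaction ξ = 0.649 × 176 = 114.22 mol/min
Reaction term: ξ·ΔH°_rxn = 114.22 × -34.0 = -3883.6 kJ/min
Sensible, feed 143→25 °C: -1138.1 kJ/min
Outlet flows (mol/min): A 61.776, B 114.22
Sensible, products 25→225 °C: 1949.5 kJ/min
Q = ΔH = -3072.2 kJ/min = -51.203 kW
Heat removed = 184330 kJ/h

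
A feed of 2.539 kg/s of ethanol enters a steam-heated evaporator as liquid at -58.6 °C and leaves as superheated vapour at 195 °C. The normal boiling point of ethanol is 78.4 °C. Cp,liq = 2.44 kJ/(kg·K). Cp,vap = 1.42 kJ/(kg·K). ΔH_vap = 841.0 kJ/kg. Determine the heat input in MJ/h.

Q = 12300 MJ/h

liquid -58.6→78.4 °C: 334.28 kJ/kg
vaporisation at 78.4 °C: 841 kJ/kg
vapour 78.4→195 °C: 165.57 kJ/kg
Δh = 334.28 + 841 + 165.57 = 1340.9 kJ/kg
Q = ṁ·Δh = 2.539 kg/s × 1340.9 kJ/kg = 3404.4 kJ/s
|Q| = 3404.4 kW = 12256 MJ/h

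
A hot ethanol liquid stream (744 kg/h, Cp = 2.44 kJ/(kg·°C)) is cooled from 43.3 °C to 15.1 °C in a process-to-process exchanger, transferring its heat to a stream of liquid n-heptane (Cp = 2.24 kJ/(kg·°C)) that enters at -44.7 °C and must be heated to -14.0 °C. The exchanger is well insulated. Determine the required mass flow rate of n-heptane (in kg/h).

Heat released by hot stream: Q = 744 × 2.44 × (43.3 − 15.1) = 51193 kJ/h
Energy balance on cold side (adiabatic exchanger): Q = ṁ_c·Cp_c·(T_c,out − T_c,in)
ṁ_c = 51193 / [2.24 × (-14.0 − -44.7)] = 744.43 kg/h

ṁ_c = 744 kg/h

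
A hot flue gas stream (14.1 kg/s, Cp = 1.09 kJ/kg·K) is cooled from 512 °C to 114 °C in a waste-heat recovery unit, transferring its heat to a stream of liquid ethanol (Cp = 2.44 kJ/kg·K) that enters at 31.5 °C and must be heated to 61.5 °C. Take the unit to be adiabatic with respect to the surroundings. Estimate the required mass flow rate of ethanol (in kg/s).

ṁ_c = 83.6 kg/s

Heat released by hot stream: Q = 14.1 × 1.09 × (512 − 114) = 6116.9 kJ/s
Energy balance on cold side (adiabatic exchanger): Q = ṁ_c·Cp_c·(T_c,out − T_c,in)
ṁ_c = 6116.9 / [2.44 × (61.5 − 31.5)] = 83.564 kg/s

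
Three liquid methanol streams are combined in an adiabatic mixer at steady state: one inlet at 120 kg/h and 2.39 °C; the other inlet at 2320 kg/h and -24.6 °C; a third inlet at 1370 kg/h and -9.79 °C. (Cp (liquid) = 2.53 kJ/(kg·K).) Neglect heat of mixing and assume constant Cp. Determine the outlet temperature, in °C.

T_out = -18.4 °C

Energy balance with Q = 0: Σ ṁᵢCp,ᵢ(T_out − Tᵢ) = 0
Σ ṁᵢCp,ᵢTᵢ = 120×2.53×2.39 + 2320×2.53×-24.6 + 1370×2.53×-9.79 = -177600
Σ ṁᵢCp,ᵢ = 120×2.53 + 2320×2.53 + 1370×2.53 = 9639.3
T_out = -177600 / 9639.3 = -18.425 °C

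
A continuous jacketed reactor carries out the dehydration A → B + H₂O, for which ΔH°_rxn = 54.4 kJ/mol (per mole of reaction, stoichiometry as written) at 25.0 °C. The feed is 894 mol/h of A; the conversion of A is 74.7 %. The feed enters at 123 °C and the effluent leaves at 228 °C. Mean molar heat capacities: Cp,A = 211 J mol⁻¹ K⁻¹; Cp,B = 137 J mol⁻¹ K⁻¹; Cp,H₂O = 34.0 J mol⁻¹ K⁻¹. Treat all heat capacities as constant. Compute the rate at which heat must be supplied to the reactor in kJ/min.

Extent of reaction ξ = 0.747 × 894 = 667.82 mol/h
Reaction term: ξ·ΔH°_rxn = 667.82 × 54.4 = 36329 kJ/h
Sensible, feed 123→25 °C: -18486 kJ/h
Outlet flows (mol/h): A 226.18, B 667.82, H₂O 667.82
Sensible, products 25→228 °C: 32870 kJ/h
Q = ΔH = 50713 kJ/h = 14.087 kW
Heat supplied = 845.22 kJ/min

Q_in = 845 kJ/min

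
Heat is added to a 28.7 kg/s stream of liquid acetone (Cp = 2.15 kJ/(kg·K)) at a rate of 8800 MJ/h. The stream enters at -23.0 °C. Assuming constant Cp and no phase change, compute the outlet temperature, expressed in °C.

Q = 8800 MJ/h = 2444.4 kJ/s
ΔT = Q/(ṁ·Cp) = 2444.4/(28.7×2.15) = 39.615 K
T_out = -23.0 + 39.615 = 16.615 °C

T_out = 16.6 °C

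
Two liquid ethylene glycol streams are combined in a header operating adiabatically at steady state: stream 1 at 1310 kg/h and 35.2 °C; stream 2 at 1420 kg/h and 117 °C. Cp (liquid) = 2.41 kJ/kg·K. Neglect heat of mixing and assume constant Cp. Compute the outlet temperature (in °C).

No heat crosses the boundary, so H_out = H_in.
T_out = Σ ṁᵢCp,ᵢTᵢ / Σ ṁᵢCp,ᵢ
      = 511530 / 6579.3 = 77.748 °C

T_out = 77.7 °C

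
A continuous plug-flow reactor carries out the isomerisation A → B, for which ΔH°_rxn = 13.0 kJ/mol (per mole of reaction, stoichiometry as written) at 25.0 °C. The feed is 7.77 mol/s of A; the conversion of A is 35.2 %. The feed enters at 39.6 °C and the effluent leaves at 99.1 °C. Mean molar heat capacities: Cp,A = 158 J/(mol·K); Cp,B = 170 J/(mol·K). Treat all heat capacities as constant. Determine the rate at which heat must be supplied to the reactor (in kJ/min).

Q_in = 6660 kJ/min

Extent of reaction ξ = 0.352 × 7.77 = 2.735 mol/s
Reaction term: ξ·ΔH°_rxn = 2.735 × 13.0 = 35.556 kJ/s
Sensible, feed 39.6→25 °C: -17.924 kJ/s
Outlet flows (mol/s): A 5.035, B 2.735
Sensible, products 25→99.1 °C: 93.402 kJ/s
Q = ΔH = 111.03 kJ/s = 111.03 kW
Heat supplied = 6662 kJ/min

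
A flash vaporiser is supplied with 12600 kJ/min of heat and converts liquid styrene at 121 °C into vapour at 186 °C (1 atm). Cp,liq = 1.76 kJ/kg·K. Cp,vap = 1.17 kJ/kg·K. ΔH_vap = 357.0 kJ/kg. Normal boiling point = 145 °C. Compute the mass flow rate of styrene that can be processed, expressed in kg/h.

Δh = 1.76×(145−121) + 357.0 + 1.17×(186−145) = 447.21 kJ/kg
Q = 12600 kJ/min = 210 kJ/s = 756000 kJ/h
ṁ = Q/Δh = 756000 / 447.21 = 1690.5 kg/h

ṁ = 1690 kg/h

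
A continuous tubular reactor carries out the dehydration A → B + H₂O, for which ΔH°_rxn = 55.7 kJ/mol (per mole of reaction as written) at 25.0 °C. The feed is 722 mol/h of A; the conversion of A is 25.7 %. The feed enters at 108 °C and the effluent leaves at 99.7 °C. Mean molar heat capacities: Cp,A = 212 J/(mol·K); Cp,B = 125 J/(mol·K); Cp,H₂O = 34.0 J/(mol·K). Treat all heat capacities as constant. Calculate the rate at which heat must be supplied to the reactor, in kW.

Q_in = 2.31 kW

Extent of reaction ξ = 0.257 × 722 = 185.55 mol/h
Reaction term: ξ·ΔH°_rxn = 185.55 × 55.7 = 10335 kJ/h
Sensible, feed 108→25 °C: -12704 kJ/h
Outlet flows (mol/h): A 536.45, B 185.55, H₂O 185.55
Sensible, products 25→99.7 °C: 10699 kJ/h
Q = ΔH = 8330.3 kJ/h = 2.314 kW
Heat supplied = 2.314 kW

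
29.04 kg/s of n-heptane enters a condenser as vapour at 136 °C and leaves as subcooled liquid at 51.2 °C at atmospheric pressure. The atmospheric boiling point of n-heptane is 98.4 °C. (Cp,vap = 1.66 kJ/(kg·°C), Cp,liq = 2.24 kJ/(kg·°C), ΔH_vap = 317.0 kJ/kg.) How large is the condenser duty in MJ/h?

Q_c = 50700 MJ/h

vapour 136→98.4 °C: -62.416 kJ/kg
condensation at 98.4 °C: -317 kJ/kg
liquid 98.4→51.2 °C: -105.73 kJ/kg
Δh = -62.416 + -317 + -105.73 = -485.14 kJ/kg
Q = ṁ·Δh = 29.04 kg/s × -485.14 kJ/kg = -14089 kJ/s
|Q| = 14089 kW = 50719 MJ/h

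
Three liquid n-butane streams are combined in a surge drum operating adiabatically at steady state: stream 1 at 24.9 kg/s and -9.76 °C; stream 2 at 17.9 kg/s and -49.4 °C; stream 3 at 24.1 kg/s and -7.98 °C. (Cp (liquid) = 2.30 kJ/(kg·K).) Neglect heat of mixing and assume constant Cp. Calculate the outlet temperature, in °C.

No heat crosses the boundary, so H_out = H_in.
Σ ṁᵢCp,ᵢTᵢ = 24.9×2.30×-9.76 + 17.9×2.30×-49.4 + 24.1×2.30×-7.98 = -3035.1
Σ ṁᵢCp,ᵢ = 24.9×2.30 + 17.9×2.30 + 24.1×2.30 = 153.87
T_out = -3035.1 / 153.87 = -19.725 °C

T_out = -19.7 °C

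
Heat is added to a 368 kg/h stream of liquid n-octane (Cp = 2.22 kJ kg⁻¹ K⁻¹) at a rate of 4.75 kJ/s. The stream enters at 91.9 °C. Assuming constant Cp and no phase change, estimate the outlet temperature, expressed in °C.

T_out = 113 °C

Q = 4.75 kJ/s = 17100 kJ/h
ΔT = Q/(ṁ·Cp) = 17100/(368×2.22) = 20.931 K
T_out = 91.9 + 20.931 = 112.83 °C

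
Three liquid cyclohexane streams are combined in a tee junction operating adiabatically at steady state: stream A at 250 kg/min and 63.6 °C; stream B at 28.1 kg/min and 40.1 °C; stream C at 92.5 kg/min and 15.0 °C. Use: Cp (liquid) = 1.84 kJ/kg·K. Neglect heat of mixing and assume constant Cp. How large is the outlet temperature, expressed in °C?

T_out = 49.7 °C

Energy balance with Q = 0: Σ ṁᵢCp,ᵢ(T_out − Tᵢ) = 0
Σ ṁᵢCp,ᵢTᵢ = 250×1.84×63.6 + 28.1×1.84×40.1 + 92.5×1.84×15.0 = 33882
Σ ṁᵢCp,ᵢ = 250×1.84 + 28.1×1.84 + 92.5×1.84 = 681.9
T_out = 33882 / 681.9 = 49.688 °C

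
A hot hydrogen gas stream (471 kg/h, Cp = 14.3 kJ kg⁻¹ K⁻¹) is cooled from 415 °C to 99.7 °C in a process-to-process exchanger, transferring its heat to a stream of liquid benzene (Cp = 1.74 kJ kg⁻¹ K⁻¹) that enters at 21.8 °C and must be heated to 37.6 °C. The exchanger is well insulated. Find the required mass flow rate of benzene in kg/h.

Heat released by hot stream: Q = 471 × 14.3 × (415 − 99.7) = 2.1236e+06 kJ/h
Energy balance on cold side (adiabatic exchanger): Q = ṁ_c·Cp_c·(T_c,out − T_c,in)
ṁ_c = 2.1236e+06 / [1.74 × (37.6 − 21.8)] = 77246 kg/h

ṁ_c = 77200 kg/h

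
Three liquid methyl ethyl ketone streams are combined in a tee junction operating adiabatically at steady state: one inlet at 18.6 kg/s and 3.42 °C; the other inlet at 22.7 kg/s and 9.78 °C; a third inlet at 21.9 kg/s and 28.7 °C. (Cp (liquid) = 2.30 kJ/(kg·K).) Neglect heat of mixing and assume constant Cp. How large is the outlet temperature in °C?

No heat crosses the boundary, so H_out = H_in.
Σ ṁᵢCp,ᵢTᵢ = 18.6×2.30×3.42 + 22.7×2.30×9.78 + 21.9×2.30×28.7 = 2102.5
Σ ṁᵢCp,ᵢ = 18.6×2.30 + 22.7×2.30 + 21.9×2.30 = 145.36
T_out = 2102.5 / 145.36 = 14.464 °C

T_out = 14.5 °C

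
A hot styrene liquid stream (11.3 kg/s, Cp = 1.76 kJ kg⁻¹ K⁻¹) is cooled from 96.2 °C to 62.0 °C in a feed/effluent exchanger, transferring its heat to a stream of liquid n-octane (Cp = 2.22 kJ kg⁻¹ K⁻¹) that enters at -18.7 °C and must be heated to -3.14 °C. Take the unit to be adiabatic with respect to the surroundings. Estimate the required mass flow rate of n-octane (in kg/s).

ṁ_c = 19.7 kg/s

Heat released by hot stream: Q = 11.3 × 1.76 × (96.2 − 62.0) = 680.17 kJ/s
Energy balance on cold side (adiabatic exchanger): Q = ṁ_c·Cp_c·(T_c,out − T_c,in)
ṁ_c = 680.17 / [2.22 × (-3.14 − -18.7)] = 19.69 kg/s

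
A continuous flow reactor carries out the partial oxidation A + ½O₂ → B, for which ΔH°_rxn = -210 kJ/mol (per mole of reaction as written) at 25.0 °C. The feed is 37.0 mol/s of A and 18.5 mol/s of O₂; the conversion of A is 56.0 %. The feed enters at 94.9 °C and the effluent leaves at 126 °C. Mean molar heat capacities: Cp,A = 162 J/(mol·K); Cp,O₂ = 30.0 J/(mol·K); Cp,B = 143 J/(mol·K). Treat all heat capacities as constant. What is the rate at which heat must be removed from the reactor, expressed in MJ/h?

Q_out = 15200 MJ/h

Extent of reaction ξ = 0.560 × 37.0 = 20.72 mol/s
Reaction term: ξ·ΔH°_rxn = 20.72 × -210 = -4351.2 kJ/s
Sensible, feed 94.9→25 °C: -457.78 kJ/s
Outlet flows (mol/s): A 16.28, O₂ 8.14, B 20.72
Sensible, products 25→126 °C: 590.3 kJ/s
Q = ΔH = -4218.7 kJ/s = -4218.7 kW
Heat removed = 15187 MJ/h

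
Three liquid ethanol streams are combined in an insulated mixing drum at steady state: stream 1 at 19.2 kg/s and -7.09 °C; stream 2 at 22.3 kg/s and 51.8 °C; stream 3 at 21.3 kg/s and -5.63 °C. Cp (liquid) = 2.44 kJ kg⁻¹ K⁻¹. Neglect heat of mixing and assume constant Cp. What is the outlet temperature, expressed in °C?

No heat crosses the boundary, so H_out = H_in.
Σ ṁᵢCp,ᵢTᵢ = 19.2×2.44×-7.09 + 22.3×2.44×51.8 + 21.3×2.44×-5.63 = 2193.8
Σ ṁᵢCp,ᵢ = 19.2×2.44 + 22.3×2.44 + 21.3×2.44 = 153.23
T_out = 2193.8 / 153.23 = 14.317 °C

T_out = 14.3 °C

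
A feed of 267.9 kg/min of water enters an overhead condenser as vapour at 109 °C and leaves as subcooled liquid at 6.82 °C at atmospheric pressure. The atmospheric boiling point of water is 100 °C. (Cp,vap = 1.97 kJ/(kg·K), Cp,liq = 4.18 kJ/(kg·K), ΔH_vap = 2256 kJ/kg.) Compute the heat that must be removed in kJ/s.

vapour 109→100 °C: -17.73 kJ/kg
condensation at 100 °C: -2256 kJ/kg
liquid 100→6.82 °C: -389.49 kJ/kg
Δh = -17.73 + -2256 + -389.49 = -2663.2 kJ/kg
Q = ṁ·Δh = 267.9 kg/min × -2663.2 kJ/kg = -713480 kJ/min
|Q| = 11891 kW

Q_c = 11900 kJ/s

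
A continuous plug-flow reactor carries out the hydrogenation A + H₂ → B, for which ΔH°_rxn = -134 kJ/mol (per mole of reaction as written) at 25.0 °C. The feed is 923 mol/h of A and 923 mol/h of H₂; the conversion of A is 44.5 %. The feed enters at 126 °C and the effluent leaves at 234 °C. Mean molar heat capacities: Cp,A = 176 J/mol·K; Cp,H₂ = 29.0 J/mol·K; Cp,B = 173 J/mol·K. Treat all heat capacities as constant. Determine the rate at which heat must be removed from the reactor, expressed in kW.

Extent of reaction ξ = 0.445 × 923 = 410.74 mol/h
Reaction term: ξ·ΔH°_rxn = 410.74 × -134 = -55038 kJ/h
Sensible, feed 126→25 °C: -19111 kJ/h
Outlet flows (mol/h): A 512.26, H₂ 512.26, B 410.74
Sensible, products 25→234 °C: 36799 kJ/h
Q = ΔH = -37350 kJ/h = -10.375 kW
Heat removed = 10.375 kW

Q_out = 10.4 kW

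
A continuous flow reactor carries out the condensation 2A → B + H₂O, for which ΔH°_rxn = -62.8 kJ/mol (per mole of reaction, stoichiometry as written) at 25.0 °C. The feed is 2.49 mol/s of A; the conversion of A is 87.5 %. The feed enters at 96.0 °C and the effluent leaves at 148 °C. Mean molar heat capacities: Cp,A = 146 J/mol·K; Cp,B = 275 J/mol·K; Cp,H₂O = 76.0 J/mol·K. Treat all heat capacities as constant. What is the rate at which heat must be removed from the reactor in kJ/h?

Q_out = 150000 kJ/h

Extent of reaction ξ = 0.875 × 2.49 / 2 = 1.0894 mol/s
Reaction term: ξ·ΔH°_rxn = 1.0894 × -62.8 = -68.413 kJ/s
Sensible, feed 96.0→25 °C: -25.811 kJ/s
Outlet flows (mol/s): A 0.31125, B 1.0894, H₂O 1.0894
Sensible, products 25→148 °C: 52.621 kJ/s
Q = ΔH = -41.603 kJ/s = -41.603 kW
Heat removed = 149770 kJ/h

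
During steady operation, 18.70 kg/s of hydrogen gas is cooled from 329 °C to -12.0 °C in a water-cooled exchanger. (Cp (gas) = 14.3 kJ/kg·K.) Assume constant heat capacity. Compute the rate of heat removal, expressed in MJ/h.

Q = ṁ·Cp·ΔT = 18.70 × 14.3 × (-12.0 − 329) = -91187 kJ/s
Cooling duty = 328270 MJ/h

Q_c = 328000 MJ/h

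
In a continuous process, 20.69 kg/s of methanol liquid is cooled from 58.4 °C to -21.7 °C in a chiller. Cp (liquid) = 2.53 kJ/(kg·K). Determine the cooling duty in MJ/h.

Q_c = 15100 MJ/h

Q = ṁ·Cp·ΔT = 20.69 × 2.53 × (-21.7 − 58.4) = -4192.9 kJ/s
Cooling duty = 15094 MJ/h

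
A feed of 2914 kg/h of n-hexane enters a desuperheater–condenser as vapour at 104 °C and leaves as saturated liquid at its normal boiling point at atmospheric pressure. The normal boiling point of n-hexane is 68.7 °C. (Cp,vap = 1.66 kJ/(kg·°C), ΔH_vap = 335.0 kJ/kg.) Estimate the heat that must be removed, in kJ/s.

vapour 104→68.7 °C: -58.598 kJ/kg
condensation at 68.7 °C: -335 kJ/kg
Δh = -58.598 + -335 = -393.6 kJ/kg
Q = ṁ·Δh = 2914 kg/h × -393.6 kJ/kg = -1.1469e+06 kJ/h
|Q| = 318.6 kW

Q_c = 319 kJ/s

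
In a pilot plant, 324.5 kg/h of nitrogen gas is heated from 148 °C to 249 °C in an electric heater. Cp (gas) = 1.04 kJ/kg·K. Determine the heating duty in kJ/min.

Q = 568 kJ/min

Q = ṁ·Cp·ΔT = 324.5 × 1.04 × (249 − 148) = 34085 kJ/h
Converting: 34085 / 3600 s = 9.4682 kW
Heating duty = 568.09 kJ/min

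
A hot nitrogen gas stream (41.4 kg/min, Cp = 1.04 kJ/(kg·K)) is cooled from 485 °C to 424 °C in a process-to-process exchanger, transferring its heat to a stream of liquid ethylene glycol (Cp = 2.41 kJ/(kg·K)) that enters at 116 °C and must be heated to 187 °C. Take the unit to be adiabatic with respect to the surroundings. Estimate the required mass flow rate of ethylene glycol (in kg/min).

ṁ_c = 15.3 kg/min

Heat released by hot stream: Q = 41.4 × 1.04 × (485 − 424) = 2626.4 kJ/min
Energy balance on cold side (adiabatic exchanger): Q = ṁ_c·Cp_c·(T_c,out − T_c,in)
ṁ_c = 2626.4 / [2.41 × (187 − 116)] = 15.349 kg/min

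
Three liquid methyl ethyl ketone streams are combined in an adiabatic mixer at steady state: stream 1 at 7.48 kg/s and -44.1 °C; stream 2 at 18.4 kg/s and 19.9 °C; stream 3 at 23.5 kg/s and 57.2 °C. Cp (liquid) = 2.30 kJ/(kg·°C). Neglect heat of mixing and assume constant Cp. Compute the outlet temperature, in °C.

Adiabatic, steady state ⇒ Σ ṁᵢCp,ᵢ(T_out − Tᵢ) = 0
Σ ṁᵢCp,ᵢTᵢ = 7.48×2.30×-44.1 + 18.4×2.30×19.9 + 23.5×2.30×57.2 = 3175.1
Σ ṁᵢCp,ᵢ = 7.48×2.30 + 18.4×2.30 + 23.5×2.30 = 113.57
T_out = 3175.1 / 113.57 = 27.957 °C

T_out = 28.0 °C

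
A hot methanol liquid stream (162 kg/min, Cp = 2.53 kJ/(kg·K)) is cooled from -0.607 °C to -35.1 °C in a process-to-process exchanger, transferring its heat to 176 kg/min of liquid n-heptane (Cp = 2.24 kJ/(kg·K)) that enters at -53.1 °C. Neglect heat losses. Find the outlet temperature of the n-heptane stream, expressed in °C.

T_c,out = -17.2 °C

Heat released by hot stream: Q = 162 × 2.53 × (-0.607 − -35.1) = 14137 kJ/min
Energy balance on cold side (adiabatic exchanger): Q = ṁ_c·Cp_c·(T_c,out − T_c,in)
T_c,out = -53.1 + 14137/(176 × 2.24) = -17.24 °C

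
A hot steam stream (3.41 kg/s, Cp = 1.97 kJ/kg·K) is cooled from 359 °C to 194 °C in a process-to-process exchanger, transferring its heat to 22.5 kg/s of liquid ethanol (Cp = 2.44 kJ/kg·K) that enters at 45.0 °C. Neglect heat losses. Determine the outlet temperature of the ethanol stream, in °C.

Heat released by hot stream: Q = 3.41 × 1.97 × (359 − 194) = 1108.4 kJ/s
Energy balance on cold side (adiabatic exchanger): Q = ṁ_c·Cp_c·(T_c,out − T_c,in)
T_c,out = 45.0 + 1108.4/(22.5 × 2.44) = 65.19 °C

T_c,out = 65.2 °C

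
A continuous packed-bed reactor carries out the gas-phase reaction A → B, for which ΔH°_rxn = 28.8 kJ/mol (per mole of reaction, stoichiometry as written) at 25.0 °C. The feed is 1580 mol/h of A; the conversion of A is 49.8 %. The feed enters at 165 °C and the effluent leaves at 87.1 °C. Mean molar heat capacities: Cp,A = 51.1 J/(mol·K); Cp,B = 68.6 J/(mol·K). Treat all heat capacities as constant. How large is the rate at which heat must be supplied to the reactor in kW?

Extent of reaction ξ = 0.498 × 1580 = 786.84 mol/h
Reaction term: ξ·ΔH°_rxn = 786.84 × 28.8 = 22661 kJ/h
Sensible, feed 165→25 °C: -11303 kJ/h
Outlet flows (mol/h): A 793.16, B 786.84
Sensible, products 25→87.1 °C: 5868.9 kJ/h
Q = ΔH = 17227 kJ/h = 4.7852 kW
Heat supplied = 4.7852 kW

Q_in = 4.79 kW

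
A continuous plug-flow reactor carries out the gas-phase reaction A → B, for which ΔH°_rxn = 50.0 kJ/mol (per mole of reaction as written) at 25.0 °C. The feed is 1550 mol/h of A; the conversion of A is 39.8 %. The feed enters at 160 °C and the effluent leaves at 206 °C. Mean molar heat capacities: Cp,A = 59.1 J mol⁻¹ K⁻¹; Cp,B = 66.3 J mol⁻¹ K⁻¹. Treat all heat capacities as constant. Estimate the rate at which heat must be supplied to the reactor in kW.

Q_in = 9.96 kW

Extent of reaction ξ = 0.398 × 1550 = 616.9 mol/h
Reaction term: ξ·ΔH°_rxn = 616.9 × 50.0 = 30845 kJ/h
Sensible, feed 160→25 °C: -12367 kJ/h
Outlet flows (mol/h): A 933.1, B 616.9
Sensible, products 25→206 °C: 17384 kJ/h
Q = ΔH = 35863 kJ/h = 9.9619 kW
Heat supplied = 9.9619 kW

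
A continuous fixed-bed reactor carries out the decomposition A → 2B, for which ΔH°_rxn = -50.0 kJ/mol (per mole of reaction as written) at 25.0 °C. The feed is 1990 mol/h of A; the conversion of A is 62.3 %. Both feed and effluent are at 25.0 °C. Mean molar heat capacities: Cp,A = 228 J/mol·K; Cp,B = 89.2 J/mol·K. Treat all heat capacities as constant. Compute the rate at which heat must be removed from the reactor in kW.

Extent of reaction ξ = 0.623 × 1990 = 1239.8 mol/h
Reaction term: ξ·ΔH°_rxn = 1239.8 × -50.0 = -61988 kJ/h
Q = ΔH = -61988 kJ/h = -17.219 kW
Heat removed = 17.219 kW

Q_out = 17.2 kW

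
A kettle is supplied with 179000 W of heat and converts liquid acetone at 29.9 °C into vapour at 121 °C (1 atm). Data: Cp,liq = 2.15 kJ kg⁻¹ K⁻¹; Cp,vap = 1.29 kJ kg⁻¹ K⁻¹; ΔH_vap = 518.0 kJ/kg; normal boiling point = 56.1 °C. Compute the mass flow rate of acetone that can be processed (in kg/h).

ṁ = 979 kg/h

Δh = 2.15×(56.1−29.9) + 518.0 + 1.29×(121−56.1) = 658.05 kJ/kg
Q = 179000 W = 179 kJ/s = 644400 kJ/h
ṁ = Q/Δh = 644400 / 658.05 = 979.26 kg/h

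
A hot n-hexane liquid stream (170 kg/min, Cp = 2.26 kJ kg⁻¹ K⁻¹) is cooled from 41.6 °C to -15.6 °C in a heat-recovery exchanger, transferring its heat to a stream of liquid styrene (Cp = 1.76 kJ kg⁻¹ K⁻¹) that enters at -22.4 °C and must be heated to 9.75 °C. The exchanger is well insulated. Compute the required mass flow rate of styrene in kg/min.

Heat released by hot stream: Q = 170 × 2.26 × (41.6 − -15.6) = 21976 kJ/min
Energy balance on cold side (adiabatic exchanger): Q = ṁ_c·Cp_c·(T_c,out − T_c,in)
ṁ_c = 21976 / [1.76 × (9.75 − -22.4)] = 388.38 kg/min

ṁ_c = 388 kg/min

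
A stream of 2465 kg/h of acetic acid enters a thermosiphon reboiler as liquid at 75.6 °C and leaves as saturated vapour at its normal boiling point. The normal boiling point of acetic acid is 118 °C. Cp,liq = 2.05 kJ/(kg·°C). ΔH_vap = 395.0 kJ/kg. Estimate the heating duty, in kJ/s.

Q = 330 kJ/s

liquid 75.6→118 °C: 86.92 kJ/kg
vaporisation at 118 °C: 395 kJ/kg
Δh = 86.92 + 395 = 481.92 kJ/kg
Q = ṁ·Δh = 2465 kg/h × 481.92 kJ/kg = 1.1879e+06 kJ/h
|Q| = 329.98 kW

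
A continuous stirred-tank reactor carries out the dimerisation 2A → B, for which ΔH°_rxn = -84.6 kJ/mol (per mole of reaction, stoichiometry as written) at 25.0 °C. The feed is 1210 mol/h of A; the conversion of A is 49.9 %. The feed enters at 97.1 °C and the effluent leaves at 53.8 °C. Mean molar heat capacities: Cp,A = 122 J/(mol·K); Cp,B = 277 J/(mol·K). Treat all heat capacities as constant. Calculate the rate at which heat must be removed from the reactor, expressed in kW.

Q_out = 8.79 kW

Extent of reaction ξ = 0.499 × 1210 / 2 = 301.89 mol/h
Reaction term: ξ·ΔH°_rxn = 301.89 × -84.6 = -25540 kJ/h
Sensible, feed 97.1→25 °C: -10643 kJ/h
Outlet flows (mol/h): A 606.21, B 301.89
Sensible, products 25→53.8 °C: 4538.4 kJ/h
Q = ΔH = -31645 kJ/h = -8.7904 kW
Heat removed = 8.7904 kW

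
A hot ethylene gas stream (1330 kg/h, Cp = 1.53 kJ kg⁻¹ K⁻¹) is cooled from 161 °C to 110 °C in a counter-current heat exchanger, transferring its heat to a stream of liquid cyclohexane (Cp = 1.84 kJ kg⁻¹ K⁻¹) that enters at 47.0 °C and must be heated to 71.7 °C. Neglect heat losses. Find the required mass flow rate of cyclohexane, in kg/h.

Heat released by hot stream: Q = 1330 × 1.53 × (161 − 110) = 103780 kJ/h
Energy balance on cold side (adiabatic exchanger): Q = ṁ_c·Cp_c·(T_c,out − T_c,in)
ṁ_c = 103780 / [1.84 × (71.7 − 47.0)] = 2283.5 kg/h

ṁ_c = 2280 kg/h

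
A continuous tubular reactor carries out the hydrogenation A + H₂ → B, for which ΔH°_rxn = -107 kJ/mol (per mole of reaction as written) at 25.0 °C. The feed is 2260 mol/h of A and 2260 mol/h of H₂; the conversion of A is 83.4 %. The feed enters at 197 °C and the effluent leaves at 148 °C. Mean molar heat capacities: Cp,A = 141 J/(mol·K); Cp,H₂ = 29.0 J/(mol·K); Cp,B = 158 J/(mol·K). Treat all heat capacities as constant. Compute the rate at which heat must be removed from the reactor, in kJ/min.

Extent of reaction ξ = 0.834 × 2260 = 1884.8 mol/h
Reaction term: ξ·ΔH°_rxn = 1884.8 × -107 = -201680 kJ/h
Sensible, feed 197→25 °C: -66082 kJ/h
Outlet flows (mol/h): A 375.16, H₂ 375.16, B 1884.8
Sensible, products 25→148 °C: 44475 kJ/h
Q = ΔH = -223290 kJ/h = -62.024 kW
Heat removed = 3721.4 kJ/min

Q_out = 3720 kJ/min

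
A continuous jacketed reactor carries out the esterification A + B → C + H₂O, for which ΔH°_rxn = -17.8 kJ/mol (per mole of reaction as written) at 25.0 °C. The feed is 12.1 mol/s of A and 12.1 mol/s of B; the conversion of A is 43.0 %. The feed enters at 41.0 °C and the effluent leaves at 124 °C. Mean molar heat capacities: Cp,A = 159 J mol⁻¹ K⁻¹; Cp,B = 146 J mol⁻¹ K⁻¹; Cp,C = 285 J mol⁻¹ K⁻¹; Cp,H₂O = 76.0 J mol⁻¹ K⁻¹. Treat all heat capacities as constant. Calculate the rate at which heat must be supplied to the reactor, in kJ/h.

Extent of reaction ξ = 0.430 × 12.1 = 5.203 mol/s
Reaction term: ξ·ΔH°_rxn = 5.203 × -17.8 = -92.613 kJ/s
Sensible, feed 41.0→25 °C: -59.048 kJ/s
Outlet flows (mol/s): A 6.897, B 6.897, C 5.203, H₂O 5.203
Sensible, products 25→124 °C: 394.2 kJ/s
Q = ΔH = 242.54 kJ/s = 242.54 kW
Heat supplied = 873160 kJ/h

Q_in = 873000 kJ/h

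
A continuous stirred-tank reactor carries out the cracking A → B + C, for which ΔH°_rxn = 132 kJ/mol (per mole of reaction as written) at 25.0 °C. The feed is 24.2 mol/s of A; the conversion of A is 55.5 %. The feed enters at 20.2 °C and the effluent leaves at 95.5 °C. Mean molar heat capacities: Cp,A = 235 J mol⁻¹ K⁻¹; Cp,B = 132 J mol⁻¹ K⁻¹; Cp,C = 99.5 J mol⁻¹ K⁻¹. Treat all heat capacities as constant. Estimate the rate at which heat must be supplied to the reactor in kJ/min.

Extent of reaction ξ = 0.555 × 24.2 = 13.431 mol/s
Reaction term: ξ·ΔH°_rxn = 13.431 × 132 = 1772.9 kJ/s
Sensible, feed 20.2→25 °C: 27.298 kJ/s
Outlet flows (mol/s): A 10.769, B 13.431, C 13.431
Sensible, products 25→95.5 °C: 397.62 kJ/s
Q = ΔH = 2197.8 kJ/s = 2197.8 kW
Heat supplied = 131870 kJ/min

Q_in = 132000 kJ/min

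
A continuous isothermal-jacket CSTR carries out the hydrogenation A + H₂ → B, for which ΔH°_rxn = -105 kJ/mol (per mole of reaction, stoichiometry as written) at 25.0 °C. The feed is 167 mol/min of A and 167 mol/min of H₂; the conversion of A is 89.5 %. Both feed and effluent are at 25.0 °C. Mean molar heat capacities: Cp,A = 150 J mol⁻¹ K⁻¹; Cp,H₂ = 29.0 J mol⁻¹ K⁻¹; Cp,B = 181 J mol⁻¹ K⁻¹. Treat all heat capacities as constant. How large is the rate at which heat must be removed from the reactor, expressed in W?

Q_out = 262000 W

Extent of reaction ξ = 0.895 × 167 = 149.47 mol/min
Reaction term: ξ·ΔH°_rxn = 149.47 × -105 = -15694 kJ/min
Q = ΔH = -15694 kJ/min = -261.56 kW
Heat removed = 261560 W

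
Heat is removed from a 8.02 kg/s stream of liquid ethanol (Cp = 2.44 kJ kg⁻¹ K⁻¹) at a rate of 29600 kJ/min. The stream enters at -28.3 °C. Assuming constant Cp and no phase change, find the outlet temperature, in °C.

T_out = -53.5 °C

Q = 29600 kJ/min = 493.33 kJ/s
ΔT = Q/(ṁ·Cp) = 493.33/(8.02×2.44) = 25.21 K
T_out = -28.3 − 25.21 = -53.51 °C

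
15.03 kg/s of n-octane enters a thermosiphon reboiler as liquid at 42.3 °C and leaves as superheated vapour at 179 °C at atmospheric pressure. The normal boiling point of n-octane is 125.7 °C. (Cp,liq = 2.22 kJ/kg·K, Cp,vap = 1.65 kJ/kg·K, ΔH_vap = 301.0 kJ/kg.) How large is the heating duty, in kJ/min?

liquid 42.3→125.7 °C: 185.15 kJ/kg
vaporisation at 125.7 °C: 301 kJ/kg
vapour 125.7→179 °C: 87.945 kJ/kg
Δh = 185.15 + 301 + 87.945 = 574.09 kJ/kg
Q = ṁ·Δh = 15.03 kg/s × 574.09 kJ/kg = 8628.6 kJ/s
|Q| = 8628.6 kW = 517720 kJ/min

Q = 518000 kJ/min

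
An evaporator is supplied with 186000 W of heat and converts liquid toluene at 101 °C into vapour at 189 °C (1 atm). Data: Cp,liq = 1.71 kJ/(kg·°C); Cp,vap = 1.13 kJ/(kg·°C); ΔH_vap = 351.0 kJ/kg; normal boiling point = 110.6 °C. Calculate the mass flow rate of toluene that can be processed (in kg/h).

ṁ = 1470 kg/h

Δh = 1.71×(110.6−101) + 351.0 + 1.13×(189−110.6) = 456.01 kJ/kg
Q = 186000 W = 186 kJ/s = 669600 kJ/h
ṁ = Q/Δh = 669600 / 456.01 = 1468.4 kg/h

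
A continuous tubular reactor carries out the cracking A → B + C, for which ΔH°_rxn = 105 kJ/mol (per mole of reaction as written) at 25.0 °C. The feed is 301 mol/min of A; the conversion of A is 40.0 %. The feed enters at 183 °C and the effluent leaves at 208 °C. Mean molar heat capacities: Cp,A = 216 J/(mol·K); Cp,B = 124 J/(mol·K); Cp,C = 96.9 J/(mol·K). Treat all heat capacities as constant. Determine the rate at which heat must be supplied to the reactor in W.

Extent of reaction ξ = 0.400 × 301 = 120.4 mol/min
Reaction term: ξ·ΔH°_rxn = 120.4 × 105 = 12642 kJ/min
Sensible, feed 183→25 °C: -10273 kJ/min
Outlet flows (mol/min): A 180.6, B 120.4, C 120.4
Sensible, products 25→208 °C: 12006 kJ/min
Q = ΔH = 14375 kJ/min = 239.59 kW
Heat supplied = 239590 W

Q_in = 240000 W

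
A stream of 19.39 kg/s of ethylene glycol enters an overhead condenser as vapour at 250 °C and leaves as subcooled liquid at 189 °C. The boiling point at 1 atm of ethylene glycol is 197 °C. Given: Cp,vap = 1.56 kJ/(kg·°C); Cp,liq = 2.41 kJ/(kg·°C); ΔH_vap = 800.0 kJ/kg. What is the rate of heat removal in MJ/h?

Q_c = 63000 MJ/h

vapour 250→197 °C: -82.68 kJ/kg
condensation at 197 °C: -800 kJ/kg
liquid 197→189 °C: -19.28 kJ/kg
Δh = -82.68 + -800 + -19.28 = -901.96 kJ/kg
Q = ṁ·Δh = 19.39 kg/s × -901.96 kJ/kg = -17489 kJ/s
|Q| = 17489 kW = 62960 MJ/h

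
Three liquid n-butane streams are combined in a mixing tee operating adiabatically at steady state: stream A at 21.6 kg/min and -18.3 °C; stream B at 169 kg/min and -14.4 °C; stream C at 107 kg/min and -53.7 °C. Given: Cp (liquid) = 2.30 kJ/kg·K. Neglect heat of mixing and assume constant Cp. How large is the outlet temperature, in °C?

Energy balance with Q = 0: Σ ṁᵢCp,ᵢ(T_out − Tᵢ) = 0
Σ ṁᵢCp,ᵢTᵢ = 21.6×2.30×-18.3 + 169×2.30×-14.4 + 107×2.30×-53.7 = -19722
Σ ṁᵢCp,ᵢ = 21.6×2.30 + 169×2.30 + 107×2.30 = 684.48
T_out = -19722 / 684.48 = -28.813 °C

T_out = -28.8 °C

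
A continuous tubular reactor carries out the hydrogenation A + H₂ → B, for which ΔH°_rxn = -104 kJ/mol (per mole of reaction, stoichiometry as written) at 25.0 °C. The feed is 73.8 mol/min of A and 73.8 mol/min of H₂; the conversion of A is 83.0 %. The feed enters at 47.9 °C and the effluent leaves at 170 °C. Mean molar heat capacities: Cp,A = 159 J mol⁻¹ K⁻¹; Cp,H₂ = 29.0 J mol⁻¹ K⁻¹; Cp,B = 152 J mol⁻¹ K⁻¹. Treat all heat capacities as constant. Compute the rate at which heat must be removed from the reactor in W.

Q_out = 83300 W

Extent of reaction ξ = 0.830 × 73.8 = 61.254 mol/min
Reaction term: ξ·ΔH°_rxn = 61.254 × -104 = -6370.4 kJ/min
Sensible, feed 47.9→25 °C: -317.72 kJ/min
Outlet flows (mol/min): A 12.546, H₂ 12.546, B 61.254
Sensible, products 25→170 °C: 1692 kJ/min
Q = ΔH = -4996.1 kJ/min = -83.268 kW
Heat removed = 83268 W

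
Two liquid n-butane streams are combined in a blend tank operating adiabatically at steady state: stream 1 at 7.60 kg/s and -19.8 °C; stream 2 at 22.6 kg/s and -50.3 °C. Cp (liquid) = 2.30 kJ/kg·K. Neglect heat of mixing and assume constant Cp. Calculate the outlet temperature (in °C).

Adiabatic, steady state ⇒ Σ ṁᵢCp,ᵢ(T_out − Tᵢ) = 0
Σ ṁᵢCp,ᵢTᵢ = 7.60×2.30×-19.8 + 22.6×2.30×-50.3 = -2960.7
Σ ṁᵢCp,ᵢ = 7.60×2.30 + 22.6×2.30 = 69.46
T_out = -2960.7 / 69.46 = -42.625 °C

T_out = -42.6 °C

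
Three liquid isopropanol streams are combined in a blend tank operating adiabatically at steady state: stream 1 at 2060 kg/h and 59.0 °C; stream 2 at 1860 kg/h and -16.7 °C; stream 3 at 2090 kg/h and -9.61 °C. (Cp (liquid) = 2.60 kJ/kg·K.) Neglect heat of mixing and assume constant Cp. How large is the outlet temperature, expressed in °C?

T_out = 11.7 °C

Adiabatic, steady state ⇒ Σ ṁᵢCp,ᵢ(T_out − Tᵢ) = 0
Σ ṁᵢCp,ᵢTᵢ = 2060×2.60×59.0 + 1860×2.60×-16.7 + 2090×2.60×-9.61 = 183020
Σ ṁᵢCp,ᵢ = 2060×2.60 + 1860×2.60 + 2090×2.60 = 15626
T_out = 183020 / 15626 = 11.713 °C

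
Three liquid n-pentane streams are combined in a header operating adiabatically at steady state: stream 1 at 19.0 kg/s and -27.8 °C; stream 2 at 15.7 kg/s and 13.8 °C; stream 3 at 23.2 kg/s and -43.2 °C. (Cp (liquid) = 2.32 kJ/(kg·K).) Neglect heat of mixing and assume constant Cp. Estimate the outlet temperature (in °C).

T_out = -22.7 °C

No heat crosses the boundary, so H_out = H_in.
T_out = Σ ṁᵢCp,ᵢTᵢ / Σ ṁᵢCp,ᵢ
      = -3048 / 134.33 = -22.691 °C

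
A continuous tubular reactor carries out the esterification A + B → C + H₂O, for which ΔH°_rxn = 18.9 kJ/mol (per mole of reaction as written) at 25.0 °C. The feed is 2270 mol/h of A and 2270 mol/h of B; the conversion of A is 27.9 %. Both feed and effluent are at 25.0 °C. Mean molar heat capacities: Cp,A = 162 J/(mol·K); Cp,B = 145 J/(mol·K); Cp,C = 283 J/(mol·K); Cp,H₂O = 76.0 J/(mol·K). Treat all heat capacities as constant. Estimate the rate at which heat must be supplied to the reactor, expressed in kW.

Q_in = 3.32 kW

Extent of reaction ξ = 0.279 × 2270 = 633.33 mol/h
Reaction term: ξ·ΔH°_rxn = 633.33 × 18.9 = 11970 kJ/h
Q = ΔH = 11970 kJ/h = 3.325 kW
Heat supplied = 3.325 kW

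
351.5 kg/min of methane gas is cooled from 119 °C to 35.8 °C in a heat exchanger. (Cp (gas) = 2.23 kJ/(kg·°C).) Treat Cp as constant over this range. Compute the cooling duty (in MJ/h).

Q_c = 3910 MJ/h

Q = ṁ·Cp·ΔT = 351.5 × 2.23 × (35.8 − 119) = -65216 kJ/min
Converting: 65216 / 60 s = 1086.9 kW
Cooling duty = 3913 MJ/h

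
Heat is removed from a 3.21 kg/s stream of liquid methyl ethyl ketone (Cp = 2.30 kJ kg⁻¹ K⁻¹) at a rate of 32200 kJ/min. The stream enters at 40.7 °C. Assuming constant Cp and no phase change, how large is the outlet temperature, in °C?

Q = 32200 kJ/min = 536.67 kJ/s
ΔT = Q/(ṁ·Cp) = 536.67/(3.21×2.30) = 72.69 K
T_out = 40.7 − 72.69 = -31.99 °C

T_out = -32.0 °C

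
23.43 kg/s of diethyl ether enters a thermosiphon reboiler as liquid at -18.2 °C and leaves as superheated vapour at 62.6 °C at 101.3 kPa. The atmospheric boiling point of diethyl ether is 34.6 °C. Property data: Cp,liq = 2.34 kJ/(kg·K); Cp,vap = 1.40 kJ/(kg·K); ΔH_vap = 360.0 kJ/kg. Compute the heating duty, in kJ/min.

Q = 735000 kJ/min

liquid -18.2→34.6 °C: 123.55 kJ/kg
vaporisation at 34.6 °C: 360 kJ/kg
vapour 34.6→62.6 °C: 39.2 kJ/kg
Δh = 123.55 + 360 + 39.2 = 522.75 kJ/kg
Q = ṁ·Δh = 23.43 kg/s × 522.75 kJ/kg = 12248 kJ/s
|Q| = 12248 kW = 734880 kJ/min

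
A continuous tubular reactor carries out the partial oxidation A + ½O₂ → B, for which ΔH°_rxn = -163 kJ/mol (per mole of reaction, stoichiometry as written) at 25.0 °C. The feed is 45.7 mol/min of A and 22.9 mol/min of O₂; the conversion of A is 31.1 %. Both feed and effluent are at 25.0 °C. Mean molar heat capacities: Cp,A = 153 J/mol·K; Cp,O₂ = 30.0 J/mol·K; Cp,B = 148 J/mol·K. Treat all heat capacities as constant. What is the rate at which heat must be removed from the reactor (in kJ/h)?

Q_out = 139000 kJ/h

Extent of reaction ξ = 0.311 × 45.7 = 14.213 mol/min
Reaction term: ξ·ΔH°_rxn = 14.213 × -163 = -2316.7 kJ/min
Q = ΔH = -2316.7 kJ/min = -38.611 kW
Heat removed = 139000 kJ/h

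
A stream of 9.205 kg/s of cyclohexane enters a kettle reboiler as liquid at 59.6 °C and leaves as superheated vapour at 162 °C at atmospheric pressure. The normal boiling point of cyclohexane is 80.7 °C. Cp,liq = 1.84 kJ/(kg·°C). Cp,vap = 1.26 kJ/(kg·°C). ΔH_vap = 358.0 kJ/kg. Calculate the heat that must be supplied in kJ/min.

Q = 276000 kJ/min

liquid 59.6→80.7 °C: 38.824 kJ/kg
vaporisation at 80.7 °C: 358 kJ/kg
vapour 80.7→162 °C: 102.44 kJ/kg
Δh = 38.824 + 358 + 102.44 = 499.26 kJ/kg
Q = ṁ·Δh = 9.205 kg/s × 499.26 kJ/kg = 4595.7 kJ/s
|Q| = 4595.7 kW = 275740 kJ/min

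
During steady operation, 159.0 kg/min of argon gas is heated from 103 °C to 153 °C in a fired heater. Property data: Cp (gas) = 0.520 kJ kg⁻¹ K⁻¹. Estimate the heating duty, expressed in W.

Q = ṁ·Cp·ΔT = 159.0 × 0.520 × (153 − 103) = 4134 kJ/min
Converting: 4134 / 60 s = 68.9 kW
Heating duty = 68900 W

Q = 68900 W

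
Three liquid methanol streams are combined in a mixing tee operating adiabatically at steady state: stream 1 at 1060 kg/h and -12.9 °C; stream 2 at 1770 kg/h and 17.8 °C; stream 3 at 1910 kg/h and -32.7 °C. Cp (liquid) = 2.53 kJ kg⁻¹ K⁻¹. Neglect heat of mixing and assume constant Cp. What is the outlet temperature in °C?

No heat crosses the boundary, so H_out = H_in.
Σ ṁᵢCp,ᵢTᵢ = 1060×2.53×-12.9 + 1770×2.53×17.8 + 1910×2.53×-32.7 = -112900
Σ ṁᵢCp,ᵢ = 1060×2.53 + 1770×2.53 + 1910×2.53 = 11992
T_out = -112900 / 11992 = -9.4146 °C

T_out = -9.41 °C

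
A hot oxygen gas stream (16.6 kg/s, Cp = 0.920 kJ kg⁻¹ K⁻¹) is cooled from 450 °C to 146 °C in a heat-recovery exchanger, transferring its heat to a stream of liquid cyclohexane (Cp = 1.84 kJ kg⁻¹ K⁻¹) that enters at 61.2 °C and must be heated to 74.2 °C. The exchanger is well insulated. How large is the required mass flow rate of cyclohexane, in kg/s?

ṁ_c = 194 kg/s

Heat released by hot stream: Q = 16.6 × 0.920 × (450 − 146) = 4642.7 kJ/s
Energy balance on cold side (adiabatic exchanger): Q = ṁ_c·Cp_c·(T_c,out − T_c,in)
ṁ_c = 4642.7 / [1.84 × (74.2 − 61.2)] = 194.09 kg/s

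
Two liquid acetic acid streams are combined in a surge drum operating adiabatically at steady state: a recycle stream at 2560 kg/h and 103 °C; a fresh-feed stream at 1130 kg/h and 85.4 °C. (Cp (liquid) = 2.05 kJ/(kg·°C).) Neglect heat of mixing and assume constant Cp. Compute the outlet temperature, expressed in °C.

Adiabatic, steady state ⇒ Σ ṁᵢCp,ᵢ(T_out − Tᵢ) = 0
Σ ṁᵢCp,ᵢTᵢ = 2560×2.05×103 + 1130×2.05×85.4 = 738370
Σ ṁᵢCp,ᵢ = 2560×2.05 + 1130×2.05 = 7564.5
T_out = 738370 / 7564.5 = 97.61 °C

T_out = 97.6 °C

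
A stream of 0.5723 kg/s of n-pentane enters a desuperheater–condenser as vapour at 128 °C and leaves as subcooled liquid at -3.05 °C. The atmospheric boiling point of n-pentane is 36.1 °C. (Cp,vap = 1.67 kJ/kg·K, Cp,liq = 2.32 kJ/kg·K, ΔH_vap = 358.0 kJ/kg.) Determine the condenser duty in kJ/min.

vapour 128→36.1 °C: -153.47 kJ/kg
condensation at 36.1 °C: -358 kJ/kg
liquid 36.1→-3.05 °C: -90.828 kJ/kg
Δh = -153.47 + -358 + -90.828 = -602.3 kJ/kg
Q = ṁ·Δh = 0.5723 kg/s × -602.3 kJ/kg = -344.7 kJ/s
|Q| = 344.7 kW = 20682 kJ/min

Q_c = 20700 kJ/min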